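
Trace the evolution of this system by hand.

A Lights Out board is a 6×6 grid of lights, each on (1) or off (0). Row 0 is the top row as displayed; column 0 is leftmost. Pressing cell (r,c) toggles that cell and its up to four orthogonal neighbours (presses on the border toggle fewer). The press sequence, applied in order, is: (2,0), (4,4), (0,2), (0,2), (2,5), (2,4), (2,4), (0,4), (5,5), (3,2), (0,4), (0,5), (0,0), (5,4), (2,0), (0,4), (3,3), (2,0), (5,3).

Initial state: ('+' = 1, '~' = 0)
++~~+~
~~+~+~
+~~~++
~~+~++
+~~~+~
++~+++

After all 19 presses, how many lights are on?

20

step 0: ++~~+~
~~+~+~
+~~~++
~~+~++
+~~~+~
++~+++
step 1: ++~~+~
+~+~+~
~+~~++
+~+~++
+~~~+~
++~+++
step 2: ++~~+~
+~+~+~
~+~~++
+~+~~+
+~~+~+
++~+~+
step 3: +~+++~
+~~~+~
~+~~++
+~+~~+
+~~+~+
++~+~+
step 4: ++~~+~
+~+~+~
~+~~++
+~+~~+
+~~+~+
++~+~+
step 5: ++~~+~
+~+~++
~+~~~~
+~+~~~
+~~+~+
++~+~+
step 6: ++~~+~
+~+~~+
~+~+++
+~+~+~
+~~+~+
++~+~+
step 7: ++~~+~
+~+~++
~+~~~~
+~+~~~
+~~+~+
++~+~+
step 8: ++~+~+
+~+~~+
~+~~~~
+~+~~~
+~~+~+
++~+~+
step 9: ++~+~+
+~+~~+
~+~~~~
+~+~~~
+~~+~~
++~++~
step 10: ++~+~+
+~+~~+
~++~~~
++~+~~
+~++~~
++~++~
step 11: ++~~+~
+~+~++
~++~~~
++~+~~
+~++~~
++~++~
step 12: ++~~~+
+~+~+~
~++~~~
++~+~~
+~++~~
++~++~
step 13: ~~~~~+
~~+~+~
~++~~~
++~+~~
+~++~~
++~++~
step 14: ~~~~~+
~~+~+~
~++~~~
++~+~~
+~+++~
++~~~+
step 15: ~~~~~+
+~+~+~
+~+~~~
~+~+~~
+~+++~
++~~~+
step 16: ~~~++~
+~+~~~
+~+~~~
~+~+~~
+~+++~
++~~~+
step 17: ~~~++~
+~+~~~
+~++~~
~++~+~
+~+~+~
++~~~+
step 18: ~~~++~
~~+~~~
~+++~~
+++~+~
+~+~+~
++~~~+
step 19: ~~~++~
~~+~~~
~+++~~
+++~+~
+~+++~
++++++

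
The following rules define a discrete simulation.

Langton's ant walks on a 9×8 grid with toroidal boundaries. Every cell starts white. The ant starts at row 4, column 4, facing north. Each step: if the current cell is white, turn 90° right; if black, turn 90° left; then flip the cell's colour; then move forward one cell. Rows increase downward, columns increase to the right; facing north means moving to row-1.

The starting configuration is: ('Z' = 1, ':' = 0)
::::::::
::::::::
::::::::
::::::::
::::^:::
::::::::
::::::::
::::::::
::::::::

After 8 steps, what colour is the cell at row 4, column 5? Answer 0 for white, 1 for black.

[0] ::::::::
::::::::
::::::::
::::::::
::::^:::
::::::::
::::::::
::::::::
::::::::
[1] ::::::::
::::::::
::::::::
::::::::
::::Z>::
::::::::
::::::::
::::::::
::::::::
[2] ::::::::
::::::::
::::::::
::::::::
::::ZZ::
:::::v::
::::::::
::::::::
::::::::
[3] ::::::::
::::::::
::::::::
::::::::
::::ZZ::
::::<Z::
::::::::
::::::::
::::::::
[4] ::::::::
::::::::
::::::::
::::::::
::::^Z::
::::ZZ::
::::::::
::::::::
::::::::
[5] ::::::::
::::::::
::::::::
::::::::
:::<:Z::
::::ZZ::
::::::::
::::::::
::::::::
[6] ::::::::
::::::::
::::::::
:::^::::
:::Z:Z::
::::ZZ::
::::::::
::::::::
::::::::
[7] ::::::::
::::::::
::::::::
:::Z>:::
:::Z:Z::
::::ZZ::
::::::::
::::::::
::::::::
[8] ::::::::
::::::::
::::::::
:::ZZ:::
:::ZvZ::
::::ZZ::
::::::::
::::::::
::::::::

1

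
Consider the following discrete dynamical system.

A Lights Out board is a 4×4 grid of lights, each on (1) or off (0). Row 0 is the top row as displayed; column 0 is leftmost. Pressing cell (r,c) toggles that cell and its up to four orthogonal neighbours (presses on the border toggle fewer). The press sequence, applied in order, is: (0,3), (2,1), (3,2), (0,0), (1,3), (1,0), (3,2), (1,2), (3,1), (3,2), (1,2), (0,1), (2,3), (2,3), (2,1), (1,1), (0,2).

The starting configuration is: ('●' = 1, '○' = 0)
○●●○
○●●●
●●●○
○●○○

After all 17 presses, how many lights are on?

10

t=0: ○●●○
○●●●
●●●○
○●○○
t=1: ○●○●
○●●○
●●●○
○●○○
t=2: ○●○●
○○●○
○○○○
○○○○
t=3: ○●○●
○○●○
○○●○
○●●●
t=4: ●○○●
●○●○
○○●○
○●●●
t=5: ●○○○
●○○●
○○●●
○●●●
t=6: ○○○○
○●○●
●○●●
○●●●
t=7: ○○○○
○●○●
●○○●
○○○○
t=8: ○○●○
○○●○
●○●●
○○○○
t=9: ○○●○
○○●○
●●●●
●●●○
t=10: ○○●○
○○●○
●●○●
●○○●
t=11: ○○○○
○●○●
●●●●
●○○●
t=12: ●●●○
○○○●
●●●●
●○○●
t=13: ●●●○
○○○○
●●○○
●○○○
t=14: ●●●○
○○○●
●●●●
●○○●
t=15: ●●●○
○●○●
○○○●
●●○●
t=16: ●○●○
●○●●
○●○●
●●○●
t=17: ●●○●
●○○●
○●○●
●●○●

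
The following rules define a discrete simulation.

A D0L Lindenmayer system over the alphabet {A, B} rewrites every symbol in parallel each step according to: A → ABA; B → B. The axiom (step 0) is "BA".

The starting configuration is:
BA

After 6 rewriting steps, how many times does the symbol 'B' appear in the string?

64

[0] BA
[1] BABA
[2] BABABABA
[3] BABABABABABABABA
[4] BABABABABABABABABABABABABABABABA
[5] BABABABABABABABABABABABABABABABABABABABABABABABABABABABABABABABA
[6] BABABABABABABABABABABABABABABABABABABABABABABABABABABABABA…BABABABABABABABABABABABABABABABABABABABABABABABABABABABABA  (len 128)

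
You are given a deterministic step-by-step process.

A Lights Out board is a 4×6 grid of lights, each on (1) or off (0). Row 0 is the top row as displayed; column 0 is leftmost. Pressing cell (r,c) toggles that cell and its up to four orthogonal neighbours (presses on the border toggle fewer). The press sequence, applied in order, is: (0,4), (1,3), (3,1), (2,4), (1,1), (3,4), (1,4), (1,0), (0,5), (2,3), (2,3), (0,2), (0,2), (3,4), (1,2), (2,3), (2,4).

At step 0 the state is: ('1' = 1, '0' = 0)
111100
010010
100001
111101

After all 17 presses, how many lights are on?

step 0: 111100
010010
100001
111101
step 1: 111011
010000
100001
111101
step 2: 111111
011110
100101
111101
step 3: 111111
011110
110101
000101
step 4: 111111
011100
110010
000111
step 5: 101111
100100
100010
000111
step 6: 101111
100100
100000
000000
step 7: 101101
100011
100010
000000
step 8: 001101
010011
000010
000000
step 9: 001110
010010
000010
000000
step 10: 001110
010110
001100
000100
step 11: 001110
010010
000010
000000
step 12: 010010
011010
000010
000000
step 13: 001110
010010
000010
000000
step 14: 001110
010010
000000
000111
step 15: 000110
001110
001000
000111
step 16: 000110
001010
000110
000011
step 17: 000110
001000
000001
000001

5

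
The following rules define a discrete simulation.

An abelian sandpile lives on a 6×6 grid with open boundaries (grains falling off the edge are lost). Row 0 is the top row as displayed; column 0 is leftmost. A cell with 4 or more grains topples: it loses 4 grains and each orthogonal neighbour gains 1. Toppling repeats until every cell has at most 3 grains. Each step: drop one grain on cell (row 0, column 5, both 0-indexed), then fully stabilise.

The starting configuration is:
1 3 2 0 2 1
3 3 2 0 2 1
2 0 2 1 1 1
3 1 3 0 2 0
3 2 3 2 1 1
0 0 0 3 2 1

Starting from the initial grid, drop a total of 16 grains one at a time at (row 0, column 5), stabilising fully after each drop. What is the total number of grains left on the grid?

60

k=0  1 3 2 0 2 1
3 3 2 0 2 1
2 0 2 1 1 1
3 1 3 0 2 0
3 2 3 2 1 1
0 0 0 3 2 1
k=1  1 3 2 0 2 2
3 3 2 0 2 1
2 0 2 1 1 1
3 1 3 0 2 0
3 2 3 2 1 1
0 0 0 3 2 1
k=2  1 3 2 0 2 3
3 3 2 0 2 1
2 0 2 1 1 1
3 1 3 0 2 0
3 2 3 2 1 1
0 0 0 3 2 1
k=3  1 3 2 0 3 0
3 3 2 0 2 2
2 0 2 1 1 1
3 1 3 0 2 0
3 2 3 2 1 1
0 0 0 3 2 1
k=4  1 3 2 0 3 1
3 3 2 0 2 2
2 0 2 1 1 1
3 1 3 0 2 0
3 2 3 2 1 1
0 0 0 3 2 1
k=5  1 3 2 0 3 2
3 3 2 0 2 2
2 0 2 1 1 1
3 1 3 0 2 0
3 2 3 2 1 1
0 0 0 3 2 1
k=6  1 3 2 0 3 3
3 3 2 0 2 2
2 0 2 1 1 1
3 1 3 0 2 0
3 2 3 2 1 1
0 0 0 3 2 1
k=7  1 3 2 1 0 1
3 3 2 0 3 3
2 0 2 1 1 1
3 1 3 0 2 0
3 2 3 2 1 1
0 0 0 3 2 1
k=8  1 3 2 1 0 2
3 3 2 0 3 3
2 0 2 1 1 1
3 1 3 0 2 0
3 2 3 2 1 1
0 0 0 3 2 1
k=9  1 3 2 1 0 3
3 3 2 0 3 3
2 0 2 1 1 1
3 1 3 0 2 0
3 2 3 2 1 1
0 0 0 3 2 1
k=10  1 3 2 1 2 1
3 3 2 1 0 1
2 0 2 1 2 2
3 1 3 0 2 0
3 2 3 2 1 1
0 0 0 3 2 1
k=11  1 3 2 1 2 2
3 3 2 1 0 1
2 0 2 1 2 2
3 1 3 0 2 0
3 2 3 2 1 1
0 0 0 3 2 1
k=12  1 3 2 1 2 3
3 3 2 1 0 1
2 0 2 1 2 2
3 1 3 0 2 0
3 2 3 2 1 1
0 0 0 3 2 1
k=13  1 3 2 1 3 0
3 3 2 1 0 2
2 0 2 1 2 2
3 1 3 0 2 0
3 2 3 2 1 1
0 0 0 3 2 1
k=14  1 3 2 1 3 1
3 3 2 1 0 2
2 0 2 1 2 2
3 1 3 0 2 0
3 2 3 2 1 1
0 0 0 3 2 1
k=15  1 3 2 1 3 2
3 3 2 1 0 2
2 0 2 1 2 2
3 1 3 0 2 0
3 2 3 2 1 1
0 0 0 3 2 1
k=16  1 3 2 1 3 3
3 3 2 1 0 2
2 0 2 1 2 2
3 1 3 0 2 0
3 2 3 2 1 1
0 0 0 3 2 1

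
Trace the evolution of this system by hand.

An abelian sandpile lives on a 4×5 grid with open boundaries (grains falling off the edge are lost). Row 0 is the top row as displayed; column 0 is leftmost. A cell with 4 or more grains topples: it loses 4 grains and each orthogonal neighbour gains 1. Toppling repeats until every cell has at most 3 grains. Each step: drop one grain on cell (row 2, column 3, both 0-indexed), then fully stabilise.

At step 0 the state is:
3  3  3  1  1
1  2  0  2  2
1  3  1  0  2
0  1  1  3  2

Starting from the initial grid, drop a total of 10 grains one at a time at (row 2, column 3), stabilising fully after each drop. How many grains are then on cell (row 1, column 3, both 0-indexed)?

k=0  3  3  3  1  1
1  2  0  2  2
1  3  1  0  2
0  1  1  3  2
k=1  3  3  3  1  1
1  2  0  2  2
1  3  1  1  2
0  1  1  3  2
k=2  3  3  3  1  1
1  2  0  2  2
1  3  1  2  2
0  1  1  3  2
k=3  3  3  3  1  1
1  2  0  2  2
1  3  1  3  2
0  1  1  3  2
k=4  3  3  3  1  1
1  2  0  3  2
1  3  2  1  3
0  1  2  0  3
k=5  3  3  3  1  1
1  2  0  3  2
1  3  2  2  3
0  1  2  0  3
k=6  3  3  3  1  1
1  2  0  3  2
1  3  2  3  3
0  1  2  0  3
k=7  3  3  3  2  2
1  2  1  1  0
1  3  3  2  2
0  1  2  2  0
k=8  3  3  3  2  2
1  2  1  1  0
1  3  3  3  2
0  1  2  2  0
k=9  3  3  3  2  2
1  3  2  2  0
2  0  1  1  3
0  2  3  3  0
k=10  3  3  3  2  2
1  3  2  2  0
2  0  1  2  3
0  2  3  3  0

2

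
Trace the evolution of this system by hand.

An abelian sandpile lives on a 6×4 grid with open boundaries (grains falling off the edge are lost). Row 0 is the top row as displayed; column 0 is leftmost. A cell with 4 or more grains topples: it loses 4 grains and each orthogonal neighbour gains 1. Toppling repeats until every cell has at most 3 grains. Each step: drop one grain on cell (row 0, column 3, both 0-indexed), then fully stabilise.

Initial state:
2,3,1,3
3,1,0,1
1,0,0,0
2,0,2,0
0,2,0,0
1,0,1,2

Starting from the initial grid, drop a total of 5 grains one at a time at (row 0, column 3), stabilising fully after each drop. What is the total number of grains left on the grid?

26

k=0  2,3,1,3
3,1,0,1
1,0,0,0
2,0,2,0
0,2,0,0
1,0,1,2
k=1  2,3,2,0
3,1,0,2
1,0,0,0
2,0,2,0
0,2,0,0
1,0,1,2
k=2  2,3,2,1
3,1,0,2
1,0,0,0
2,0,2,0
0,2,0,0
1,0,1,2
k=3  2,3,2,2
3,1,0,2
1,0,0,0
2,0,2,0
0,2,0,0
1,0,1,2
k=4  2,3,2,3
3,1,0,2
1,0,0,0
2,0,2,0
0,2,0,0
1,0,1,2
k=5  2,3,3,0
3,1,0,3
1,0,0,0
2,0,2,0
0,2,0,0
1,0,1,2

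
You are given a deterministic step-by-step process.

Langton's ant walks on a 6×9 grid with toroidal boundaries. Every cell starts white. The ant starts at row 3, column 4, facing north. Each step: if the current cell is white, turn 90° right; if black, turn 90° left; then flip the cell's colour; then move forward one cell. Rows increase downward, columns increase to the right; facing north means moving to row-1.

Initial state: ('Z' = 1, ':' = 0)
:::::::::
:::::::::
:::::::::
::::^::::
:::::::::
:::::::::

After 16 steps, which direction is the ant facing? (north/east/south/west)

0) :::::::::
:::::::::
:::::::::
::::^::::
:::::::::
:::::::::
1) :::::::::
:::::::::
:::::::::
::::Z>:::
:::::::::
:::::::::
2) :::::::::
:::::::::
:::::::::
::::ZZ:::
:::::v:::
:::::::::
3) :::::::::
:::::::::
:::::::::
::::ZZ:::
::::<Z:::
:::::::::
4) :::::::::
:::::::::
:::::::::
::::^Z:::
::::ZZ:::
:::::::::
5) :::::::::
:::::::::
:::::::::
:::<:Z:::
::::ZZ:::
:::::::::
6) :::::::::
:::::::::
:::^:::::
:::Z:Z:::
::::ZZ:::
:::::::::
7) :::::::::
:::::::::
:::Z>::::
:::Z:Z:::
::::ZZ:::
:::::::::
8) :::::::::
:::::::::
:::ZZ::::
:::ZvZ:::
::::ZZ:::
:::::::::
9) :::::::::
:::::::::
:::ZZ::::
:::<ZZ:::
::::ZZ:::
:::::::::
10) :::::::::
:::::::::
:::ZZ::::
::::ZZ:::
:::vZZ:::
:::::::::
11) :::::::::
:::::::::
:::ZZ::::
::::ZZ:::
::<ZZZ:::
:::::::::
12) :::::::::
:::::::::
:::ZZ::::
::^:ZZ:::
::ZZZZ:::
:::::::::
13) :::::::::
:::::::::
:::ZZ::::
::Z>ZZ:::
::ZZZZ:::
:::::::::
14) :::::::::
:::::::::
:::ZZ::::
::ZZZZ:::
::ZvZZ:::
:::::::::
15) :::::::::
:::::::::
:::ZZ::::
::ZZZZ:::
::Z:>Z:::
:::::::::
16) :::::::::
:::::::::
:::ZZ::::
::ZZ^Z:::
::Z::Z:::
:::::::::

north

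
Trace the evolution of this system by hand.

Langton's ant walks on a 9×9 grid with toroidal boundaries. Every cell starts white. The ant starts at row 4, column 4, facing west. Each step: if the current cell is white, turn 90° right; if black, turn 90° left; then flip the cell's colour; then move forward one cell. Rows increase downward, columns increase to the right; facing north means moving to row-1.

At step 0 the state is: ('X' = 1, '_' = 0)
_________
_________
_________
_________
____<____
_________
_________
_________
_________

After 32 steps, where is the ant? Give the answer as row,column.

6,6

[0] _________
_________
_________
_________
____<____
_________
_________
_________
_________
[1] _________
_________
_________
____^____
____X____
_________
_________
_________
_________
[2] _________
_________
_________
____X>___
____X____
_________
_________
_________
_________
[3] _________
_________
_________
____XX___
____Xv___
_________
_________
_________
_________
[4] _________
_________
_________
____XX___
____<X___
_________
_________
_________
_________
[5] _________
_________
_________
____XX___
_____X___
____v____
_________
_________
_________
[6] _________
_________
_________
____XX___
_____X___
___<X____
_________
_________
_________
[7] _________
_________
_________
____XX___
___^_X___
___XX____
_________
_________
_________
[8] _________
_________
_________
____XX___
___X>X___
___XX____
_________
_________
_________
[9] _________
_________
_________
____XX___
___XXX___
___Xv____
_________
_________
_________
[10] _________
_________
_________
____XX___
___XXX___
___X_>___
_________
_________
_________
[11] _________
_________
_________
____XX___
___XXX___
___X_X___
_____v___
_________
_________
[12] _________
_________
_________
____XX___
___XXX___
___X_X___
____<X___
_________
_________
[13] _________
_________
_________
____XX___
___XXX___
___X^X___
____XX___
_________
_________
[14] _________
_________
_________
____XX___
___XXX___
___XX>___
____XX___
_________
_________
[15] _________
_________
_________
____XX___
___XX^___
___XX____
____XX___
_________
_________
[16] _________
_________
_________
____XX___
___X<____
___XX____
____XX___
_________
_________
[17] _________
_________
_________
____XX___
___X_____
___Xv____
____XX___
_________
_________
[18] _________
_________
_________
____XX___
___X_____
___X_>___
____XX___
_________
_________
[19] _________
_________
_________
____XX___
___X_____
___X_X___
____Xv___
_________
_________
[20] _________
_________
_________
____XX___
___X_____
___X_X___
____X_>__
_________
_________
[21] _________
_________
_________
____XX___
___X_____
___X_X___
____X_X__
______v__
_________
[22] _________
_________
_________
____XX___
___X_____
___X_X___
____X_X__
_____<X__
_________
[23] _________
_________
_________
____XX___
___X_____
___X_X___
____X^X__
_____XX__
_________
[24] _________
_________
_________
____XX___
___X_____
___X_X___
____XX>__
_____XX__
_________
[25] _________
_________
_________
____XX___
___X_____
___X_X^__
____XX___
_____XX__
_________
[26] _________
_________
_________
____XX___
___X_____
___X_XX>_
____XX___
_____XX__
_________
[27] _________
_________
_________
____XX___
___X_____
___X_XXX_
____XX_v_
_____XX__
_________
[28] _________
_________
_________
____XX___
___X_____
___X_XXX_
____XX<X_
_____XX__
_________
[29] _________
_________
_________
____XX___
___X_____
___X_X^X_
____XXXX_
_____XX__
_________
[30] _________
_________
_________
____XX___
___X_____
___X_<_X_
____XXXX_
_____XX__
_________
[31] _________
_________
_________
____XX___
___X_____
___X___X_
____XvXX_
_____XX__
_________
[32] _________
_________
_________
____XX___
___X_____
___X___X_
____X_>X_
_____XX__
_________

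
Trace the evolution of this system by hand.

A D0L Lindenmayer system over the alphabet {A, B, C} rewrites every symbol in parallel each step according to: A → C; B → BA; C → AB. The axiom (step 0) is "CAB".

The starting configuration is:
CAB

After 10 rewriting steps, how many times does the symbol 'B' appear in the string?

144

step 0: CAB
step 1: ABCBA
step 2: CBAABBAC
step 3: ABBACCBABACAB
step 4: CBABACABABBACBACABCBA
step 5: ABBACBACABCBACBABACABBACABCBAABBAC
step 6: CBABACABBACABCBAABBACABBACBACABCBABACABCBAABBACCBABACAB
step 7: ABBACBACABCBABACABCBAABBACCBABACABCBABACABBACABCBAABBACBACABCBAABBACCBABACABABBACBACABCBA
step 8: CBABACABBACABCBAABBACBACABCBAABBACCBABACABABBACBACABCBAABB…CABBACABCBAABBACCBABACABABBACBACABCBACBABACABBACABCBAABBAC  (len 144)
step 9: ABBACBACABCBABACABCBAABBACCBABACABBACABCBAABBACCBABACABABB…CBACBABACABBACABCBAABBACABBACBACABCBABACABCBAABBACCBABACAB  (len 233)
step 10: CBABACABBACABCBAABBACBACABCBAABBACCBABACABABBACBACABCBABAC…CABCBABACABBACABCBAABBACBACABCBAABBACCBABACABABBACBACABCBA  (len 377)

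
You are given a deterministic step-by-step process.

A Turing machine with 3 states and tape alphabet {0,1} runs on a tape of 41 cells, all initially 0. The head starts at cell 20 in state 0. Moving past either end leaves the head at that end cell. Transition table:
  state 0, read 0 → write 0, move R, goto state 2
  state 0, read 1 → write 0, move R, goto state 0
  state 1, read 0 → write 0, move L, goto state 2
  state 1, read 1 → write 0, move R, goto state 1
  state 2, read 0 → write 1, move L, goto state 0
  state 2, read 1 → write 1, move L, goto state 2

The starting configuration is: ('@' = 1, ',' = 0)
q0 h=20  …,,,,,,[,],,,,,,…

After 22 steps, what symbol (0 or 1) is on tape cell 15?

k=0  q0 h=20  …,,,,,,[,],,,,,,…
k=1  q2 h=21  …,,,,,,[,],,,,,,…
k=2  q0 h=20  …,,,,,,[,]@,,,,,…
k=3  q2 h=21  …,,,,,,[@],,,,,,…
k=4  q2 h=20  …,,,,,,[,]@,,,,,…
k=5  q0 h=19  …,,,,,,[,]@@,,,,…
k=6  q2 h=20  …,,,,,,[@]@,,,,,…
k=7  q2 h=19  …,,,,,,[,]@@,,,,…
k=8  q0 h=18  …,,,,,,[,]@@@,,,…
k=9  q2 h=19  …,,,,,,[@]@@,,,,…
k=10  q2 h=18  …,,,,,,[,]@@@,,,…
k=11  q0 h=17  …,,,,,,[,]@@@@,,…
k=12  q2 h=18  …,,,,,,[@]@@@,,,…
k=13  q2 h=17  …,,,,,,[,]@@@@,,…
k=14  q0 h=16  …,,,,,,[,]@@@@@,…
k=15  q2 h=17  …,,,,,,[@]@@@@,,…
k=16  q2 h=16  …,,,,,,[,]@@@@@,…
k=17  q0 h=15  …,,,,,,[,]@@@@@@…
k=18  q2 h=16  …,,,,,,[@]@@@@@,…
k=19  q2 h=15  …,,,,,,[,]@@@@@@…
k=20  q0 h=14  …,,,,,,[,]@@@@@@…
k=21  q2 h=15  …,,,,,,[@]@@@@@@…
k=22  q2 h=14  …,,,,,,[,]@@@@@@…

1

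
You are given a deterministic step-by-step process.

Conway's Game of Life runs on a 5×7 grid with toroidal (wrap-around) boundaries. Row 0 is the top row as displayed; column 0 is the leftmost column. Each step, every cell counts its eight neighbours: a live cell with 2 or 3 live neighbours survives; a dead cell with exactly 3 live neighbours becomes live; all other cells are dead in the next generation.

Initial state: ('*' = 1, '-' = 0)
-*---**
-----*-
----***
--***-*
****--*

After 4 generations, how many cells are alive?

k=0  -*---**
-----*-
----***
--***-*
****--*
k=1  -*--**-
*------
------*
-------
-------
k=2  -------
*----**
-------
-------
-------
k=3  ------*
------*
------*
-------
-------
k=4  -------
*----**
-------
-------
-------

3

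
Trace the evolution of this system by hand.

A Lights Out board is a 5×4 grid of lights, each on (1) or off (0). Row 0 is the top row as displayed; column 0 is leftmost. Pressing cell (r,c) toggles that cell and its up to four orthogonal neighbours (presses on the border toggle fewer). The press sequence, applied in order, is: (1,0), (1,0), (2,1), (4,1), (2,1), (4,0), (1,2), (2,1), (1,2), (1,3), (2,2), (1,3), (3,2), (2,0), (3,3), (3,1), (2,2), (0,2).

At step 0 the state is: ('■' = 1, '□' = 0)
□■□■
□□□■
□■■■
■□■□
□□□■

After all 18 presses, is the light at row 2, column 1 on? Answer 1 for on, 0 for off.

0

[0] □■□■
□□□■
□■■■
■□■□
□□□■
[1] ■■□■
■■□■
■■■■
■□■□
□□□■
[2] □■□■
□□□■
□■■■
■□■□
□□□■
[3] □■□■
□■□■
■□□■
■■■□
□□□■
[4] □■□■
□■□■
■□□■
■□■□
■■■■
[5] □■□■
□□□■
□■■■
■■■□
■■■■
[6] □■□■
□□□■
□■■■
□■■□
□□■■
[7] □■■■
□■■□
□■□■
□■■□
□□■■
[8] □■■■
□□■□
■□■■
□□■□
□□■■
[9] □■□■
□■□■
■□□■
□□■□
□□■■
[10] □■□□
□■■□
■□□□
□□■□
□□■■
[11] □■□□
□■□□
■■■■
□□□□
□□■■
[12] □■□■
□■■■
■■■□
□□□□
□□■■
[13] □■□■
□■■■
■■□□
□■■■
□□□■
[14] □■□■
■■■■
□□□□
■■■■
□□□■
[15] □■□■
■■■■
□□□■
■■□□
□□□□
[16] □■□■
■■■■
□■□■
□□■□
□■□□
[17] □■□■
■■□■
□□■□
□□□□
□■□□
[18] □□■□
■■■■
□□■□
□□□□
□■□□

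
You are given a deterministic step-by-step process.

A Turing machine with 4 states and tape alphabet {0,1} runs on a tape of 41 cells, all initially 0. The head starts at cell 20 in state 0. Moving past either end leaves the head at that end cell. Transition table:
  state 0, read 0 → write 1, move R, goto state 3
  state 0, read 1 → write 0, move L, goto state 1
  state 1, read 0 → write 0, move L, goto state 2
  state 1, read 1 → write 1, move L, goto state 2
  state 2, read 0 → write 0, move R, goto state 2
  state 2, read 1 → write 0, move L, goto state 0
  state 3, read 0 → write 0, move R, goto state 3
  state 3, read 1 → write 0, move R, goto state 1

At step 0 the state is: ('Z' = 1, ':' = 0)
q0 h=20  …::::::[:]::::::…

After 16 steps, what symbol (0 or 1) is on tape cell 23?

0

k=0  q0 h=20  …::::::[:]::::::…
k=1  q3 h=21  …:::::Z[:]::::::…
k=2  q3 h=22  …::::Z:[:]::::::…
k=3  q3 h=23  …:::Z::[:]::::::…
k=4  q3 h=24  …::Z:::[:]::::::…
k=5  q3 h=25  …:Z::::[:]::::::…
k=6  q3 h=26  …Z:::::[:]::::::…
k=7  q3 h=27  …::::::[:]::::::…
k=8  q3 h=28  …::::::[:]::::::…
k=9  q3 h=29  …::::::[:]::::::…
k=10  q3 h=30  …::::::[:]::::::…
k=11  q3 h=31  …::::::[:]::::::…
k=12  q3 h=32  …::::::[:]::::::…
k=13  q3 h=33  …::::::[:]::::::…
k=14  q3 h=34  …::::::[:]::::::|
k=15  q3 h=35  …::::::[:]:::::|
k=16  q3 h=36  …::::::[:]::::|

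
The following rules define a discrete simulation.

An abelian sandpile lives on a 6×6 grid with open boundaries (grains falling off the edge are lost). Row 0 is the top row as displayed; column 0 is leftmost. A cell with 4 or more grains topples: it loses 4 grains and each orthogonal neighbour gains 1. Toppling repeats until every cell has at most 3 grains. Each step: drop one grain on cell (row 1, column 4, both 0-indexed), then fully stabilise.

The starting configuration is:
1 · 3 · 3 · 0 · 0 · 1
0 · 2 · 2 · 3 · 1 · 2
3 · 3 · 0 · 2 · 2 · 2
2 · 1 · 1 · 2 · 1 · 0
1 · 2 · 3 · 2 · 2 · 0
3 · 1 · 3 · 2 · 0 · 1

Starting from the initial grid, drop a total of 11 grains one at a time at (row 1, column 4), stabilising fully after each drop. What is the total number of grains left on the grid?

[0] 1 · 3 · 3 · 0 · 0 · 1
0 · 2 · 2 · 3 · 1 · 2
3 · 3 · 0 · 2 · 2 · 2
2 · 1 · 1 · 2 · 1 · 0
1 · 2 · 3 · 2 · 2 · 0
3 · 1 · 3 · 2 · 0 · 1
[1] 1 · 3 · 3 · 0 · 0 · 1
0 · 2 · 2 · 3 · 2 · 2
3 · 3 · 0 · 2 · 2 · 2
2 · 1 · 1 · 2 · 1 · 0
1 · 2 · 3 · 2 · 2 · 0
3 · 1 · 3 · 2 · 0 · 1
[2] 1 · 3 · 3 · 0 · 0 · 1
0 · 2 · 2 · 3 · 3 · 2
3 · 3 · 0 · 2 · 2 · 2
2 · 1 · 1 · 2 · 1 · 0
1 · 2 · 3 · 2 · 2 · 0
3 · 1 · 3 · 2 · 0 · 1
[3] 1 · 3 · 3 · 1 · 1 · 1
0 · 2 · 3 · 0 · 1 · 3
3 · 3 · 0 · 3 · 3 · 2
2 · 1 · 1 · 2 · 1 · 0
1 · 2 · 3 · 2 · 2 · 0
3 · 1 · 3 · 2 · 0 · 1
[4] 1 · 3 · 3 · 1 · 1 · 1
0 · 2 · 3 · 0 · 2 · 3
3 · 3 · 0 · 3 · 3 · 2
2 · 1 · 1 · 2 · 1 · 0
1 · 2 · 3 · 2 · 2 · 0
3 · 1 · 3 · 2 · 0 · 1
[5] 1 · 3 · 3 · 1 · 1 · 1
0 · 2 · 3 · 0 · 3 · 3
3 · 3 · 0 · 3 · 3 · 2
2 · 1 · 1 · 2 · 1 · 0
1 · 2 · 3 · 2 · 2 · 0
3 · 1 · 3 · 2 · 0 · 1
[6] 1 · 3 · 3 · 1 · 2 · 2
0 · 2 · 3 · 2 · 2 · 1
3 · 3 · 1 · 0 · 2 · 0
2 · 1 · 1 · 3 · 2 · 1
1 · 2 · 3 · 2 · 2 · 0
3 · 1 · 3 · 2 · 0 · 1
[7] 1 · 3 · 3 · 1 · 2 · 2
0 · 2 · 3 · 2 · 3 · 1
3 · 3 · 1 · 0 · 2 · 0
2 · 1 · 1 · 3 · 2 · 1
1 · 2 · 3 · 2 · 2 · 0
3 · 1 · 3 · 2 · 0 · 1
[8] 1 · 3 · 3 · 1 · 3 · 2
0 · 2 · 3 · 3 · 0 · 2
3 · 3 · 1 · 0 · 3 · 0
2 · 1 · 1 · 3 · 2 · 1
1 · 2 · 3 · 2 · 2 · 0
3 · 1 · 3 · 2 · 0 · 1
[9] 1 · 3 · 3 · 1 · 3 · 2
0 · 2 · 3 · 3 · 1 · 2
3 · 3 · 1 · 0 · 3 · 0
2 · 1 · 1 · 3 · 2 · 1
1 · 2 · 3 · 2 · 2 · 0
3 · 1 · 3 · 2 · 0 · 1
[10] 1 · 3 · 3 · 1 · 3 · 2
0 · 2 · 3 · 3 · 2 · 2
3 · 3 · 1 · 0 · 3 · 0
2 · 1 · 1 · 3 · 2 · 1
1 · 2 · 3 · 2 · 2 · 0
3 · 1 · 3 · 2 · 0 · 1
[11] 1 · 3 · 3 · 1 · 3 · 2
0 · 2 · 3 · 3 · 3 · 2
3 · 3 · 1 · 0 · 3 · 0
2 · 1 · 1 · 3 · 2 · 1
1 · 2 · 3 · 2 · 2 · 0
3 · 1 · 3 · 2 · 0 · 1

66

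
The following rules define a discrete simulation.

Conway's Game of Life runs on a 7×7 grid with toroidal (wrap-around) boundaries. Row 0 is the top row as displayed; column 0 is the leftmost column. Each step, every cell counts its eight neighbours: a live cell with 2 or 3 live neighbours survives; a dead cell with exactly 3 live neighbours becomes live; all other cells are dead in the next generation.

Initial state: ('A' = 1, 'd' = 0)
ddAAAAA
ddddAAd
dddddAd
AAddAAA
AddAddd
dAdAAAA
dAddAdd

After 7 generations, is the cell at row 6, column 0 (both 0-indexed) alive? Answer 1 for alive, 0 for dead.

0

step 0: ddAAAAA
ddddAAd
dddddAd
AAddAAA
AddAddd
dAdAAAA
dAddAdd
step 1: ddAdddA
ddddddd
Adddddd
AAddAAd
dddAddd
dAdAdAA
dAddddd
step 2: ddddddd
ddddddd
AAddddA
AAddAdA
dAdAddd
AdddAdd
dAdddAA
step 3: ddddddd
Adddddd
dAdddAA
dddddAA
dAAAAAA
AAAdAAA
AddddAA
step 4: Adddddd
AdddddA
dddddAd
dAdAddd
ddddddd
ddddddd
ddddAdd
step 5: AdddddA
AdddddA
AdddddA
ddddddd
ddddddd
ddddddd
ddddddd
step 6: AdddddA
dAdddAd
AdddddA
ddddddd
ddddddd
ddddddd
ddddddd
step 7: AdddddA
dAdddAd
AdddddA
ddddddd
ddddddd
ddddddd
ddddddd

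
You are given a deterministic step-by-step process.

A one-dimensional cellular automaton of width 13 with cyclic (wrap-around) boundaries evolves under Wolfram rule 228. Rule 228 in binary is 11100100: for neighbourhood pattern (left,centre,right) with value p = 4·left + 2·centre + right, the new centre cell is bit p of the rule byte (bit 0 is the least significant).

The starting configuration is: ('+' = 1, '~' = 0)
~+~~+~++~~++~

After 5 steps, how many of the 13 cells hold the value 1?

3

0) ~+~~+~++~~++~
1) ~+~~++~+~~~+~
2) ~+~~~+++~~~+~
3) ~+~~~~++~~~+~
4) ~+~~~~~+~~~+~
5) ~+~~~~~+~~~+~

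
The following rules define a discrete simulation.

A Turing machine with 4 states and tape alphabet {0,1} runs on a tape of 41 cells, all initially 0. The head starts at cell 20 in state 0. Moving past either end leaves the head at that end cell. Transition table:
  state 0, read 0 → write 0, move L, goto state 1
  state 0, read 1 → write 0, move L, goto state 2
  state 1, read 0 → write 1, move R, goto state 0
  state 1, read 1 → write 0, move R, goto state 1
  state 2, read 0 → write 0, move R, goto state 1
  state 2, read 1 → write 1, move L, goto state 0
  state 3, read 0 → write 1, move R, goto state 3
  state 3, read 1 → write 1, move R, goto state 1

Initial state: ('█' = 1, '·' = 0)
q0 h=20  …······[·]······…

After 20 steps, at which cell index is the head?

[0] q0 h=20  …······[·]······…
[1] q1 h=19  …······[·]······…
[2] q0 h=20  …·····█[·]······…
[3] q1 h=19  …······[█]······…
[4] q1 h=20  …······[·]······…
[5] q0 h=21  …·····█[·]······…
[6] q1 h=20  …······[█]······…
[7] q1 h=21  …······[·]······…
[8] q0 h=22  …·····█[·]······…
[9] q1 h=21  …······[█]······…
[10] q1 h=22  …······[·]······…
[11] q0 h=23  …·····█[·]······…
[12] q1 h=22  …······[█]······…
[13] q1 h=23  …······[·]······…
[14] q0 h=24  …·····█[·]······…
[15] q1 h=23  …······[█]······…
[16] q1 h=24  …······[·]······…
[17] q0 h=25  …·····█[·]······…
[18] q1 h=24  …······[█]······…
[19] q1 h=25  …······[·]······…
[20] q0 h=26  …·····█[·]······…

26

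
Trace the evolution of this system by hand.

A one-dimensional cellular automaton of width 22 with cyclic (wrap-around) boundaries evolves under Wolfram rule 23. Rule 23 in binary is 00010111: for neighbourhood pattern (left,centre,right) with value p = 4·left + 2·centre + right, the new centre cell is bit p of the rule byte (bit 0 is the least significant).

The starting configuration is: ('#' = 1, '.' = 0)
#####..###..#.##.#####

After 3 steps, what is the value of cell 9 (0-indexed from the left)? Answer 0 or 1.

0

step 0: #####..###..#.##.#####
step 1: .....##...###.........
step 2: #####..###...#########
step 3: .....##...###.........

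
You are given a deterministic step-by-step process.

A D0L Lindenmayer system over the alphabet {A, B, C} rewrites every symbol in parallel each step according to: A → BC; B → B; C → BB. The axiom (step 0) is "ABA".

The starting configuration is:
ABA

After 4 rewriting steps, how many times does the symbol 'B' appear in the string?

[0] ABA
[1] BCBBC
[2] BBBBBBB
[3] BBBBBBB
[4] BBBBBBB

7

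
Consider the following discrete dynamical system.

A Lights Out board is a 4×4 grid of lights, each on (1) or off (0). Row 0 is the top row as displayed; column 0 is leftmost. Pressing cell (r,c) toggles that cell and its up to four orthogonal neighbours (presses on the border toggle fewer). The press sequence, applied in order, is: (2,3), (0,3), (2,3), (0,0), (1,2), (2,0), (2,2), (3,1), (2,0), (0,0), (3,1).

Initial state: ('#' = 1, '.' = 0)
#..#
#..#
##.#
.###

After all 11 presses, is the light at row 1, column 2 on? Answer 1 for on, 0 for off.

step 0: #..#
#..#
##.#
.###
step 1: #..#
#...
###.
.##.
step 2: #.#.
#..#
###.
.##.
step 3: #.#.
#...
##.#
.###
step 4: .##.
....
##.#
.###
step 5: .#..
.###
####
.###
step 6: .#..
####
..##
####
step 7: .#..
##.#
.#..
##.#
step 8: .#..
##.#
....
..##
step 9: .#..
.#.#
##..
#.##
step 10: #...
##.#
##..
#.##
step 11: #...
##.#
#...
.#.#

0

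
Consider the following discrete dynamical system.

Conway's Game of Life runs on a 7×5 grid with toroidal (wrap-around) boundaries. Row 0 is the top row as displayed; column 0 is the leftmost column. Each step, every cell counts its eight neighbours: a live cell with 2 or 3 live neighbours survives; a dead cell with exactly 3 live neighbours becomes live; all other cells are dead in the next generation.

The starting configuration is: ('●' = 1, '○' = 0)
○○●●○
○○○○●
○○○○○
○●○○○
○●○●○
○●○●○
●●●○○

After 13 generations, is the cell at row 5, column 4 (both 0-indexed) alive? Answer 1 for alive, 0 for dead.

1

t=0: ○○●●○
○○○○●
○○○○○
○●○○○
○●○●○
○●○●○
●●●○○
t=1: ●○●●●
○○○●○
○○○○○
○○●○○
●●○○○
○○○●●
●○○○●
t=2: ●●●○○
○○●●○
○○○○○
○●○○○
●●●●●
○●○●○
○●●○○
t=3: ●○○○○
○○●●○
○○●○○
○●○●●
○○○●●
○○○○○
○○○●○
t=4: ○○●●●
○●●●○
○●○○●
●○○○●
●○●●●
○○○●●
○○○○○
t=5: ○●○○●
○●○○○
○●○○●
○○●○○
○●●○○
●○●○○
○○●○○
t=6: ●●●○○
○●●○○
●●●○○
●○●●○
○○●●○
○○●●○
●○●●○
t=7: ●○○○●
○○○●○
●○○○●
●○○○○
○○○○○
○○○○○
●○○○○
t=8: ●○○○●
○○○●○
●○○○●
●○○○●
○○○○○
○○○○○
●○○○●
t=9: ●○○●○
○○○●○
●○○●○
●○○○●
○○○○○
○○○○○
●○○○●
t=10: ●○○●○
○○●●○
●○○●○
●○○○●
○○○○○
○○○○○
●○○○●
t=11: ●●●●○
○●●●○
●●●●○
●○○○●
○○○○○
○○○○○
●○○○●
t=12: ○○○○○
○○○○○
○○○○○
●○●●●
○○○○○
○○○○○
●○●●●
t=13: ○○○●●
○○○○○
○○○●●
○○○●●
○○○●●
○○○●●
○○○●●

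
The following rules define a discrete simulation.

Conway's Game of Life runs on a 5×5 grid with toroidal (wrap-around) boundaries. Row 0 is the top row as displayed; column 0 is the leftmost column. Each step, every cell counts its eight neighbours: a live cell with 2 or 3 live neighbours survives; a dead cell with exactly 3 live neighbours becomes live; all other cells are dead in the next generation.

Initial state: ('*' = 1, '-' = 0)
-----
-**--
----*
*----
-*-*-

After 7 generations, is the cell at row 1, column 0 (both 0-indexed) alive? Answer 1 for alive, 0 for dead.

step 0: -----
-**--
----*
*----
-*-*-
step 1: -*---
-----
**---
*---*
-----
step 2: -----
**---
**--*
**--*
*----
step 3: **---
-*--*
--*--
-----
**--*
step 4: --*--
-**--
-----
**---
-*--*
step 5: *-**-
-**--
*-*--
**---
-**--
step 6: *--*-
*---*
*-*--
*----
---**
step 7: *--*-
*--*-
*----
**-*-
*--*-

1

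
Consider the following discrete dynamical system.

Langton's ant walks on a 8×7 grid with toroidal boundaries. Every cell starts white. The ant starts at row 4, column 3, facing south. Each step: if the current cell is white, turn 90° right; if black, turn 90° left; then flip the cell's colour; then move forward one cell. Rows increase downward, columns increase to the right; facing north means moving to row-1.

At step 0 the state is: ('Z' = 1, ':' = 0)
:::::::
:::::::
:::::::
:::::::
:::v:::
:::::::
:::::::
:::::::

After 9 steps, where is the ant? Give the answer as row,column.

4,4

gen 0: :::::::
:::::::
:::::::
:::::::
:::v:::
:::::::
:::::::
:::::::
gen 1: :::::::
:::::::
:::::::
:::::::
::<Z:::
:::::::
:::::::
:::::::
gen 2: :::::::
:::::::
:::::::
::^::::
::ZZ:::
:::::::
:::::::
:::::::
gen 3: :::::::
:::::::
:::::::
::Z>:::
::ZZ:::
:::::::
:::::::
:::::::
gen 4: :::::::
:::::::
:::::::
::ZZ:::
::Zv:::
:::::::
:::::::
:::::::
gen 5: :::::::
:::::::
:::::::
::ZZ:::
::Z:>::
:::::::
:::::::
:::::::
gen 6: :::::::
:::::::
:::::::
::ZZ:::
::Z:Z::
::::v::
:::::::
:::::::
gen 7: :::::::
:::::::
:::::::
::ZZ:::
::Z:Z::
:::<Z::
:::::::
:::::::
gen 8: :::::::
:::::::
:::::::
::ZZ:::
::Z^Z::
:::ZZ::
:::::::
:::::::
gen 9: :::::::
:::::::
:::::::
::ZZ:::
::ZZ>::
:::ZZ::
:::::::
:::::::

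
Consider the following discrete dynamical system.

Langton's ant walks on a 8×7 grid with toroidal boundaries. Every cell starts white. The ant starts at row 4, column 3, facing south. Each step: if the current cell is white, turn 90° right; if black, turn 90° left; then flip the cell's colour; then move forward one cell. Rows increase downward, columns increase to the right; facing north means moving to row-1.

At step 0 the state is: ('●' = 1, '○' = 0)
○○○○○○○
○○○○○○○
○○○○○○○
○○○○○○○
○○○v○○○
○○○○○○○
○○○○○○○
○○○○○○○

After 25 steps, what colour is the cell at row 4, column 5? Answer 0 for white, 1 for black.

step 0: ○○○○○○○
○○○○○○○
○○○○○○○
○○○○○○○
○○○v○○○
○○○○○○○
○○○○○○○
○○○○○○○
step 1: ○○○○○○○
○○○○○○○
○○○○○○○
○○○○○○○
○○<●○○○
○○○○○○○
○○○○○○○
○○○○○○○
step 2: ○○○○○○○
○○○○○○○
○○○○○○○
○○^○○○○
○○●●○○○
○○○○○○○
○○○○○○○
○○○○○○○
step 3: ○○○○○○○
○○○○○○○
○○○○○○○
○○●>○○○
○○●●○○○
○○○○○○○
○○○○○○○
○○○○○○○
step 4: ○○○○○○○
○○○○○○○
○○○○○○○
○○●●○○○
○○●v○○○
○○○○○○○
○○○○○○○
○○○○○○○
step 5: ○○○○○○○
○○○○○○○
○○○○○○○
○○●●○○○
○○●○>○○
○○○○○○○
○○○○○○○
○○○○○○○
step 6: ○○○○○○○
○○○○○○○
○○○○○○○
○○●●○○○
○○●○●○○
○○○○v○○
○○○○○○○
○○○○○○○
step 7: ○○○○○○○
○○○○○○○
○○○○○○○
○○●●○○○
○○●○●○○
○○○<●○○
○○○○○○○
○○○○○○○
step 8: ○○○○○○○
○○○○○○○
○○○○○○○
○○●●○○○
○○●^●○○
○○○●●○○
○○○○○○○
○○○○○○○
step 9: ○○○○○○○
○○○○○○○
○○○○○○○
○○●●○○○
○○●●>○○
○○○●●○○
○○○○○○○
○○○○○○○
step 10: ○○○○○○○
○○○○○○○
○○○○○○○
○○●●^○○
○○●●○○○
○○○●●○○
○○○○○○○
○○○○○○○
step 11: ○○○○○○○
○○○○○○○
○○○○○○○
○○●●●>○
○○●●○○○
○○○●●○○
○○○○○○○
○○○○○○○
step 12: ○○○○○○○
○○○○○○○
○○○○○○○
○○●●●●○
○○●●○v○
○○○●●○○
○○○○○○○
○○○○○○○
step 13: ○○○○○○○
○○○○○○○
○○○○○○○
○○●●●●○
○○●●<●○
○○○●●○○
○○○○○○○
○○○○○○○
step 14: ○○○○○○○
○○○○○○○
○○○○○○○
○○●●^●○
○○●●●●○
○○○●●○○
○○○○○○○
○○○○○○○
step 15: ○○○○○○○
○○○○○○○
○○○○○○○
○○●<○●○
○○●●●●○
○○○●●○○
○○○○○○○
○○○○○○○
step 16: ○○○○○○○
○○○○○○○
○○○○○○○
○○●○○●○
○○●v●●○
○○○●●○○
○○○○○○○
○○○○○○○
step 17: ○○○○○○○
○○○○○○○
○○○○○○○
○○●○○●○
○○●○>●○
○○○●●○○
○○○○○○○
○○○○○○○
step 18: ○○○○○○○
○○○○○○○
○○○○○○○
○○●○^●○
○○●○○●○
○○○●●○○
○○○○○○○
○○○○○○○
step 19: ○○○○○○○
○○○○○○○
○○○○○○○
○○●○●>○
○○●○○●○
○○○●●○○
○○○○○○○
○○○○○○○
step 20: ○○○○○○○
○○○○○○○
○○○○○^○
○○●○●○○
○○●○○●○
○○○●●○○
○○○○○○○
○○○○○○○
step 21: ○○○○○○○
○○○○○○○
○○○○○●>
○○●○●○○
○○●○○●○
○○○●●○○
○○○○○○○
○○○○○○○
step 22: ○○○○○○○
○○○○○○○
○○○○○●●
○○●○●○v
○○●○○●○
○○○●●○○
○○○○○○○
○○○○○○○
step 23: ○○○○○○○
○○○○○○○
○○○○○●●
○○●○●<●
○○●○○●○
○○○●●○○
○○○○○○○
○○○○○○○
step 24: ○○○○○○○
○○○○○○○
○○○○○^●
○○●○●●●
○○●○○●○
○○○●●○○
○○○○○○○
○○○○○○○
step 25: ○○○○○○○
○○○○○○○
○○○○<○●
○○●○●●●
○○●○○●○
○○○●●○○
○○○○○○○
○○○○○○○

1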